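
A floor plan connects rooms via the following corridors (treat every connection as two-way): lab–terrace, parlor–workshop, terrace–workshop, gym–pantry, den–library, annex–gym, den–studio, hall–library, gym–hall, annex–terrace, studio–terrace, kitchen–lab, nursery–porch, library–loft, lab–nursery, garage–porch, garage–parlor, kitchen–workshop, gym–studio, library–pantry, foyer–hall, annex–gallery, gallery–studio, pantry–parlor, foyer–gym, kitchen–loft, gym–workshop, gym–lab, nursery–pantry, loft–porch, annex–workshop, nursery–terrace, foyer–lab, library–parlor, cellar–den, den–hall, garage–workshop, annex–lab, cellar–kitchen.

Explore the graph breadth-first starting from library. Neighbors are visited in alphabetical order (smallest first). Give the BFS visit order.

Visit library; enqueue den, hall, loft, pantry, parlor → queue [den, hall, loft, pantry, parlor]
Visit den; enqueue cellar, studio → queue [hall, loft, pantry, parlor, cellar, studio]
Visit hall; enqueue foyer, gym → queue [loft, pantry, parlor, cellar, studio, foyer, gym]
Visit loft; enqueue kitchen, porch → queue [pantry, parlor, cellar, studio, foyer, gym, kitchen, porch]
Visit pantry; enqueue nursery → queue [parlor, cellar, studio, foyer, gym, kitchen, porch, nursery]
Visit parlor; enqueue garage, workshop → queue [cellar, studio, foyer, gym, kitchen, porch, nursery, garage, workshop]
Visit cellar → queue [studio, foyer, gym, kitchen, porch, nursery, garage, workshop]
Visit studio; enqueue gallery, terrace → queue [foyer, gym, kitchen, porch, nursery, garage, workshop, gallery, terrace]
Visit foyer; enqueue lab → queue [gym, kitchen, porch, nursery, garage, workshop, gallery, terrace, lab]
Visit gym; enqueue annex → queue [kitchen, porch, nursery, garage, workshop, gallery, terrace, lab, annex]
Visit kitchen → queue [porch, nursery, garage, workshop, gallery, terrace, lab, annex]
Visit porch → queue [nursery, garage, workshop, gallery, terrace, lab, annex]
Visit nursery → queue [garage, workshop, gallery, terrace, lab, annex]
Visit garage → queue [workshop, gallery, terrace, lab, annex]
Visit workshop → queue [gallery, terrace, lab, annex]
Visit gallery → queue [terrace, lab, annex]
Visit terrace → queue [lab, annex]
Visit lab → queue [annex]
Visit annex → queue []

library den hall loft pantry parlor cellar studio foyer gym kitchen porch nursery garage workshop gallery terrace lab annex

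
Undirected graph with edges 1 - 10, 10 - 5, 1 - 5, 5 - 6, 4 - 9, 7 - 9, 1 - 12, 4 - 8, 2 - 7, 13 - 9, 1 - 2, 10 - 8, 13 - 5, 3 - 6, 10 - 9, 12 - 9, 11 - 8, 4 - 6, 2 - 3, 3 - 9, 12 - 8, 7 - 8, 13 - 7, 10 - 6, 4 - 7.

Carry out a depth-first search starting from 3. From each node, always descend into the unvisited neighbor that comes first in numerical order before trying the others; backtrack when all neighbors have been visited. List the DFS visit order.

3, 2, 1, 5, 6, 4, 7, 8, 10, 9, 12, 13, 11

Visit 3
3 → 2
2 → 1
1 → 5
5 → 6
6 → 4
4 → 7
7 → 8
8 → 10
10 → 9
9 → 12
9 → 13
8 → 11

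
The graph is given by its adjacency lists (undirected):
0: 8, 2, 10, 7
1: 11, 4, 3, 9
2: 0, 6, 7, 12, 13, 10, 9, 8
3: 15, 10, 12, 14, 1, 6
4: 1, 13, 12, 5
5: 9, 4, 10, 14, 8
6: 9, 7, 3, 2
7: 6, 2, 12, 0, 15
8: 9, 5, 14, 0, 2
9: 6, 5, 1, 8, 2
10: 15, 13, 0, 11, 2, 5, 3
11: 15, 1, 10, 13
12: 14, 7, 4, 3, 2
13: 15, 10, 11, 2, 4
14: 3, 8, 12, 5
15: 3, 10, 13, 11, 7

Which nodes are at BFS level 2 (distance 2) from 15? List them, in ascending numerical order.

0, 1, 2, 4, 5, 6, 12, 14

Level 0: 15
Level 1: 3, 7, 10, 11, 13
Level 2: 0, 1, 2, 4, 5, 6, 12, 14
Level 3: 8, 9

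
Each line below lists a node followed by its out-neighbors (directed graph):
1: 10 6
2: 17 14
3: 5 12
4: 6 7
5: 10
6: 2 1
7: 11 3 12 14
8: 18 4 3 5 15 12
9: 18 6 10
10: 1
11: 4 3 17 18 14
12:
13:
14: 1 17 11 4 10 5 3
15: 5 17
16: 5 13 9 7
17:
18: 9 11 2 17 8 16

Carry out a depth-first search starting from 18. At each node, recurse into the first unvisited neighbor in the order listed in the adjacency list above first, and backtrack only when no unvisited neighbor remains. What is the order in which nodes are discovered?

18 9 6 2 17 14 1 10 11 4 7 3 5 12 8 15 16 13

Visit 18
18 → 9
9 → 6
6 → 2
2 → 17
2 → 14
14 → 1
1 → 10
14 → 11
11 → 4
4 → 7
7 → 3
3 → 5
3 → 12
18 → 8
8 → 15
18 → 16
16 → 13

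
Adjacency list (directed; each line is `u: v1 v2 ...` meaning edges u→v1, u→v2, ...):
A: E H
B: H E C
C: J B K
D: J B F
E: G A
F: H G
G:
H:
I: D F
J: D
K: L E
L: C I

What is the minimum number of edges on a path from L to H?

Level 0: L
Level 1: C, I
Level 2: B, D, F, J, K
Level 3: E, G, H
Level 4: A
H first appears at level 3.

3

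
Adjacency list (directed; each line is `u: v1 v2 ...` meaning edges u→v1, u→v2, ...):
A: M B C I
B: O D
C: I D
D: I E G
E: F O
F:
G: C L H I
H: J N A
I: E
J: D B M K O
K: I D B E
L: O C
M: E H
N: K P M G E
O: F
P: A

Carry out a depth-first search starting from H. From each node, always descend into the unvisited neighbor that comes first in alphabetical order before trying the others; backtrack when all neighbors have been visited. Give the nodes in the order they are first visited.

H A B D E F O G C I L M J K N P

Visit H
H → A
A → B
B → D
D → E
E → F
E → O
D → G
G → C
C → I
G → L
A → M
H → J
J → K
H → N
N → P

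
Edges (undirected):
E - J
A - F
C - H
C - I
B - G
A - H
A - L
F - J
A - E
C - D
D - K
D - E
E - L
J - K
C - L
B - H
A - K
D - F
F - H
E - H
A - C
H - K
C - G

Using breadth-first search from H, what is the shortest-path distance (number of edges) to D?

2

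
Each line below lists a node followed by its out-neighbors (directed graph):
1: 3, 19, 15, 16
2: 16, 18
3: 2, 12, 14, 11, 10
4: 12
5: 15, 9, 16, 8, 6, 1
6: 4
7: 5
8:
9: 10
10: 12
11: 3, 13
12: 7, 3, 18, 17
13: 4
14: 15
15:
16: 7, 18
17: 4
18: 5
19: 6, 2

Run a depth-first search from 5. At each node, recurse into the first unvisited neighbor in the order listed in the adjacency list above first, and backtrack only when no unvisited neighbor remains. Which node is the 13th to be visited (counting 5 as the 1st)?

Visit 5
5 → 15
5 → 9
9 → 10
10 → 12
12 → 7
12 → 3
3 → 2
2 → 16
16 → 18
3 → 14
3 → 11
11 → 13
13 → 4
12 → 17
5 → 8
5 → 6
5 → 1
1 → 19

Visit order: 5, 15, 9, 10, 12, 7, 3, 2, 16, 18, 14, 11, 13, 4, 17, 8, 6, 1, 19

13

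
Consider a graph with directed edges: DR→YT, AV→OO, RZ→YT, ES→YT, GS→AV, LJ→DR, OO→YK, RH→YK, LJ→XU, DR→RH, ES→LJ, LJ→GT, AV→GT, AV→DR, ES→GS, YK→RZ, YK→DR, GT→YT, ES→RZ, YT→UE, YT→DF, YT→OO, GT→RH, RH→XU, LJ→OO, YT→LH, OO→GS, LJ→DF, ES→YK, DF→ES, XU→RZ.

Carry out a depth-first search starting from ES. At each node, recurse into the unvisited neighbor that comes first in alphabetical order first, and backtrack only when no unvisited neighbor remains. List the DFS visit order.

ES, GS, AV, DR, RH, XU, RZ, YT, DF, LH, OO, YK, UE, GT, LJ

Visit ES
ES → GS
GS → AV
AV → DR
DR → RH
RH → XU
XU → RZ
RZ → YT
YT → DF
YT → LH
YT → OO
OO → YK
YT → UE
AV → GT
ES → LJ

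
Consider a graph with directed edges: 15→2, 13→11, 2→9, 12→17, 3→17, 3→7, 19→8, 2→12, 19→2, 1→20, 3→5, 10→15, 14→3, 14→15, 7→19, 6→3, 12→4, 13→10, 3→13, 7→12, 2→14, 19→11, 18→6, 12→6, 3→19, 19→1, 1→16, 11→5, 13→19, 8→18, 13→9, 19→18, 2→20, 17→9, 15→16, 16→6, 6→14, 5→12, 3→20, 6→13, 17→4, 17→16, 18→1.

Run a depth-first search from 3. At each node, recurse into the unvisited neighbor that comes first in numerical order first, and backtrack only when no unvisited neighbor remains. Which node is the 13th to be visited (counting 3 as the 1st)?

16

Visit 3
3 → 5
5 → 12
12 → 4
12 → 6
6 → 13
13 → 9
13 → 10
10 → 15
15 → 2
2 → 14
2 → 20
15 → 16
13 → 11
13 → 19
19 → 1
19 → 8
8 → 18
12 → 17
3 → 7

Visit order: 3, 5, 12, 4, 6, 13, 9, 10, 15, 2, 14, 20, 16, 11, 19, 1, 8, 18, 17, 7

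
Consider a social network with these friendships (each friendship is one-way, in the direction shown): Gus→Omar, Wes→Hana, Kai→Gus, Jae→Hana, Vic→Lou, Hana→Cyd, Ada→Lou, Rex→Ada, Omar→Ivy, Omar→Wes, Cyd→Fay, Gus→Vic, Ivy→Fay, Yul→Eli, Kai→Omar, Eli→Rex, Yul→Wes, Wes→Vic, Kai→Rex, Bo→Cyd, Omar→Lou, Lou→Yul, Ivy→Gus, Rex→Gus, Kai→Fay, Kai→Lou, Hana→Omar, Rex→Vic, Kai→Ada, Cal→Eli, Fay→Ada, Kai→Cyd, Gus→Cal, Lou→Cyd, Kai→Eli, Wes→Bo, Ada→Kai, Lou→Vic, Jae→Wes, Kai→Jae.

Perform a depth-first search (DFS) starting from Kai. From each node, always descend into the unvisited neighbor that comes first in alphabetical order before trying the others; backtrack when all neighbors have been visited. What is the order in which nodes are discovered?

Kai Ada Lou Cyd Fay Vic Yul Eli Rex Gus Cal Omar Ivy Wes Bo Hana Jae

Visit Kai
Kai → Ada
Ada → Lou
Lou → Cyd
Cyd → Fay
Lou → Vic
Lou → Yul
Yul → Eli
Eli → Rex
Rex → Gus
Gus → Cal
Gus → Omar
Omar → Ivy
Omar → Wes
Wes → Bo
Wes → Hana
Kai → Jae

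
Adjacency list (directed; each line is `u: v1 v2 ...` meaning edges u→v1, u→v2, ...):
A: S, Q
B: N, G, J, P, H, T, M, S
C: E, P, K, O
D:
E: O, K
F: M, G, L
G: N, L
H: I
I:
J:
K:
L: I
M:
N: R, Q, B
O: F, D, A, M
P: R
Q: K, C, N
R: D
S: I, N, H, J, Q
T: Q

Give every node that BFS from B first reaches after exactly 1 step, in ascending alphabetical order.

Level 0: B
Level 1: G, H, J, M, N, P, S, T
Level 2: I, L, Q, R
Level 3: C, D, K
Level 4: E, O
Level 5: A, F

G, H, J, M, N, P, S, T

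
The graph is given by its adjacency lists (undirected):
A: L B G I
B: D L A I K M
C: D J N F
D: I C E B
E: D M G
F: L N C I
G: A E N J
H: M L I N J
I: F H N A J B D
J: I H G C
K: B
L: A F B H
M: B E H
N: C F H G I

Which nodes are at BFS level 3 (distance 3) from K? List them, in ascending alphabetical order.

C, E, F, G, H, J, N

Level 0: K
Level 1: B
Level 2: A, D, I, L, M
Level 3: C, E, F, G, H, J, N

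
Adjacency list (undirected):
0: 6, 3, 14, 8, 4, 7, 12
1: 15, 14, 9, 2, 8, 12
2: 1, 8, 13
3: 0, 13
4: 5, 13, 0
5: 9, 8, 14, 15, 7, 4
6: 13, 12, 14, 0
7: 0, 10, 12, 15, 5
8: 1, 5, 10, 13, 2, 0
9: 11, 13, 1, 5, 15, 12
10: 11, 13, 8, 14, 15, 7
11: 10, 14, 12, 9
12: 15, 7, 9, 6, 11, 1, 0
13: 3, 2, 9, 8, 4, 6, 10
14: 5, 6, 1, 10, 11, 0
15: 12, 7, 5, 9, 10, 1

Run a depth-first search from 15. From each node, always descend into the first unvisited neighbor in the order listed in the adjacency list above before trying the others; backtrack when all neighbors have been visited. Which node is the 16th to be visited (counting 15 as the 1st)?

4

Visit 15
15 → 12
12 → 7
7 → 0
0 → 6
6 → 13
13 → 3
13 → 2
2 → 1
1 → 14
14 → 5
5 → 9
9 → 11
11 → 10
10 → 8
5 → 4

Visit order: 15, 12, 7, 0, 6, 13, 3, 2, 1, 14, 5, 9, 11, 10, 8, 4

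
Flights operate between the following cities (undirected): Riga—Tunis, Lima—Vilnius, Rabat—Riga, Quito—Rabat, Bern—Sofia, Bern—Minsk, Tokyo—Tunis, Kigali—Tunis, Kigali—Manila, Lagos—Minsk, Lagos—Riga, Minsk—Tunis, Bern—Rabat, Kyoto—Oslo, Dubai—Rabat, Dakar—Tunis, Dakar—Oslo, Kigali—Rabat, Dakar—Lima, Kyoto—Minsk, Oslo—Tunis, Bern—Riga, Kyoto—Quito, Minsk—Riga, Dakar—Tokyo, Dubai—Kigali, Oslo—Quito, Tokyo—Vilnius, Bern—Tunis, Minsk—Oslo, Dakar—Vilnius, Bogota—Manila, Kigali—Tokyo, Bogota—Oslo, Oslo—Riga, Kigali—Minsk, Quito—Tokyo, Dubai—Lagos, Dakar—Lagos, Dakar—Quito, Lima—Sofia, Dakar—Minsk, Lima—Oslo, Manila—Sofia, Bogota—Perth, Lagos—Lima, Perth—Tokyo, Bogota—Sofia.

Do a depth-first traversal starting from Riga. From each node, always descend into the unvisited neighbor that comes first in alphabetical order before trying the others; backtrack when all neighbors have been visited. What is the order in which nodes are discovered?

Visit Riga
Riga → Bern
Bern → Minsk
Minsk → Dakar
Dakar → Lagos
Lagos → Dubai
Dubai → Kigali
Kigali → Manila
Manila → Bogota
Bogota → Oslo
Oslo → Kyoto
Kyoto → Quito
Quito → Rabat
Quito → Tokyo
Tokyo → Perth
Tokyo → Tunis
Tokyo → Vilnius
Vilnius → Lima
Lima → Sofia

Riga → Bern → Minsk → Dakar → Lagos → Dubai → Kigali → Manila → Bogota → Oslo → Kyoto → Quito → Rabat → Tokyo → Perth → Tunis → Vilnius → Lima → Sofia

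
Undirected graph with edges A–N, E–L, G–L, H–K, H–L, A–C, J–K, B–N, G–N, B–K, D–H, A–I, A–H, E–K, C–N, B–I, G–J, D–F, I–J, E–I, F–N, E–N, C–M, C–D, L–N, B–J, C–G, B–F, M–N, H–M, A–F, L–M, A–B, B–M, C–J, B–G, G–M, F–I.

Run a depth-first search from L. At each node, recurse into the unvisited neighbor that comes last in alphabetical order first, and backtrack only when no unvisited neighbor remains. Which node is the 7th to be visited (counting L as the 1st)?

I

Visit L
L → N
N → M
M → H
H → K
K → J
J → I
I → F
F → D
D → C
C → G
G → B
B → A
I → E

Visit order: L, N, M, H, K, J, I, F, D, C, G, B, A, E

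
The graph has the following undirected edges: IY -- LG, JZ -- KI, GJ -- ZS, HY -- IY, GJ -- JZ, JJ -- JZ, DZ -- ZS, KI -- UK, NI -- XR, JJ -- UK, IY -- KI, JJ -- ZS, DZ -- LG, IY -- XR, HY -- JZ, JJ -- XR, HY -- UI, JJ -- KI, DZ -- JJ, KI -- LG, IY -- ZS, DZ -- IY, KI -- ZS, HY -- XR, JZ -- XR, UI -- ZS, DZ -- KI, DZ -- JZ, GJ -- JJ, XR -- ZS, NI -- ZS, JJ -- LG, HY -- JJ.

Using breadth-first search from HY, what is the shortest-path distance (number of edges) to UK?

Level 0: HY
Level 1: IY, JJ, JZ, UI, XR
Level 2: DZ, GJ, KI, LG, NI, UK, ZS
UK first appears at level 2.

2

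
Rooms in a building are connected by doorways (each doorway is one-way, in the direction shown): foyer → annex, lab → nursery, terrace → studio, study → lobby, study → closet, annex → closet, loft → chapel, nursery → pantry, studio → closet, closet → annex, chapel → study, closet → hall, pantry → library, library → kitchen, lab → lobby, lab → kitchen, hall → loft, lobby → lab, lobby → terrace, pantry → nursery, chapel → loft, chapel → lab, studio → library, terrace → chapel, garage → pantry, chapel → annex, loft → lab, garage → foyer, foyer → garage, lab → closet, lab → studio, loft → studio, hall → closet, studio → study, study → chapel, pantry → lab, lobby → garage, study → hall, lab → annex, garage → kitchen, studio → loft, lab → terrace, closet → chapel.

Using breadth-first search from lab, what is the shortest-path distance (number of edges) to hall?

Level 0: lab
Level 1: annex, closet, kitchen, lobby, nursery, studio, terrace
Level 2: chapel, garage, hall, library, loft, pantry, study
Level 3: foyer
hall first appears at level 2.

2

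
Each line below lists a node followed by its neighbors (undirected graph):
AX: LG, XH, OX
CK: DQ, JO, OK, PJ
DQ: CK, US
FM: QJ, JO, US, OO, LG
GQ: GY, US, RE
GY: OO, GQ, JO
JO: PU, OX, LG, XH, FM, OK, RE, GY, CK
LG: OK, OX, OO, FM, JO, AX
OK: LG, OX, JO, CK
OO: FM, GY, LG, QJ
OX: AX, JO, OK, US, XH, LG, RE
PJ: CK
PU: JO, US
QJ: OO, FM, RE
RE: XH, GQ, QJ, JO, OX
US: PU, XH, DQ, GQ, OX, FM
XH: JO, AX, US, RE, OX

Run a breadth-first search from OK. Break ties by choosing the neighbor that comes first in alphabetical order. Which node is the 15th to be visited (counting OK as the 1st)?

US

Visit OK; enqueue CK, JO, LG, OX → queue [CK, JO, LG, OX]
Visit CK; enqueue DQ, PJ → queue [JO, LG, OX, DQ, PJ]
Visit JO; enqueue FM, GY, PU, RE, XH → queue [LG, OX, DQ, PJ, FM, GY, PU, RE, XH]
Visit LG; enqueue AX, OO → queue [OX, DQ, PJ, FM, GY, PU, RE, XH, AX, OO]
Visit OX; enqueue US → queue [DQ, PJ, FM, GY, PU, RE, XH, AX, OO, US]
Visit DQ → queue [PJ, FM, GY, PU, RE, XH, AX, OO, US]
Visit PJ → queue [FM, GY, PU, RE, XH, AX, OO, US]
Visit FM; enqueue QJ → queue [GY, PU, RE, XH, AX, OO, US, QJ]
Visit GY; enqueue GQ → queue [PU, RE, XH, AX, OO, US, QJ, GQ]
Visit PU → queue [RE, XH, AX, OO, US, QJ, GQ]
Visit RE → queue [XH, AX, OO, US, QJ, GQ]
Visit XH → queue [AX, OO, US, QJ, GQ]
Visit AX → queue [OO, US, QJ, GQ]
Visit OO → queue [US, QJ, GQ]
Visit US → queue [QJ, GQ]
Visit QJ → queue [GQ]
Visit GQ → queue []

Visit order: OK, CK, JO, LG, OX, DQ, PJ, FM, GY, PU, RE, XH, AX, OO, US, QJ, GQ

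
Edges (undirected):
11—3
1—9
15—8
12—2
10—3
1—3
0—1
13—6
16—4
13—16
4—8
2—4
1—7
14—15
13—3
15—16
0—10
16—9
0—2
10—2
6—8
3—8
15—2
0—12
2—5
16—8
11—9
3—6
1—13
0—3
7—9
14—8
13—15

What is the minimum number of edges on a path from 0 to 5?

Level 0: 0
Level 1: 1, 2, 3, 10, 12
Level 2: 4, 5, 6, 7, 8, 9, 11, 13, 15
Level 3: 14, 16
5 first appears at level 2.

2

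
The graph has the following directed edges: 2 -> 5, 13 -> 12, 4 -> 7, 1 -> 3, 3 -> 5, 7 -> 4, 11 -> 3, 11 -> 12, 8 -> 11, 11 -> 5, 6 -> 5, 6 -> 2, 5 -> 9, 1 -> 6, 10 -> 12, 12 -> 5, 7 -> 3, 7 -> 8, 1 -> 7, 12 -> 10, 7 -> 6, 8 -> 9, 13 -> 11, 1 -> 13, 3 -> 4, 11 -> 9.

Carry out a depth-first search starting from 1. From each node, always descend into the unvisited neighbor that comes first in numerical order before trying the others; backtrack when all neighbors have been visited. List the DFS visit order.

Visit 1
1 → 3
3 → 4
4 → 7
7 → 6
6 → 2
2 → 5
5 → 9
7 → 8
8 → 11
11 → 12
12 → 10
1 → 13

1 → 3 → 4 → 7 → 6 → 2 → 5 → 9 → 8 → 11 → 12 → 10 → 13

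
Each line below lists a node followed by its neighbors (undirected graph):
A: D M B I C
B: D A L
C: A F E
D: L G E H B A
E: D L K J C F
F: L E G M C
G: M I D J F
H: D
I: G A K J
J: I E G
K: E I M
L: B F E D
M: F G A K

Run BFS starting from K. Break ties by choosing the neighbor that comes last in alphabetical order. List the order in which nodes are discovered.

K → M → I → E → G → F → A → J → L → D → C → B → H

Visit K; enqueue M, I, E → queue [M, I, E]
Visit M; enqueue G, F, A → queue [I, E, G, F, A]
Visit I; enqueue J → queue [E, G, F, A, J]
Visit E; enqueue L, D, C → queue [G, F, A, J, L, D, C]
Visit G → queue [F, A, J, L, D, C]
Visit F → queue [A, J, L, D, C]
Visit A; enqueue B → queue [J, L, D, C, B]
Visit J → queue [L, D, C, B]
Visit L → queue [D, C, B]
Visit D; enqueue H → queue [C, B, H]
Visit C → queue [B, H]
Visit B → queue [H]
Visit H → queue []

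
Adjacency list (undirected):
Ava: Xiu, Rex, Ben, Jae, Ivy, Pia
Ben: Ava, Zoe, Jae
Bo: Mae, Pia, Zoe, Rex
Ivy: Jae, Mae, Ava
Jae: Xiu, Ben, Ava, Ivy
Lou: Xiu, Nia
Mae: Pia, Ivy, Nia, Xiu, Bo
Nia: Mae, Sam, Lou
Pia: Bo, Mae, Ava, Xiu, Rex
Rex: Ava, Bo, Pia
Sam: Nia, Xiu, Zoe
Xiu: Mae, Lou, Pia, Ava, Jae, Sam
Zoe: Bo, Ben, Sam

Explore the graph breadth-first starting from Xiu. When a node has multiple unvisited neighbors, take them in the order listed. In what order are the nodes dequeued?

Xiu Mae Lou Pia Ava Jae Sam Ivy Nia Bo Rex Ben Zoe

Visit Xiu; enqueue Mae, Lou, Pia, Ava, Jae, Sam → queue [Mae, Lou, Pia, Ava, Jae, Sam]
Visit Mae; enqueue Ivy, Nia, Bo → queue [Lou, Pia, Ava, Jae, Sam, Ivy, Nia, Bo]
Visit Lou → queue [Pia, Ava, Jae, Sam, Ivy, Nia, Bo]
Visit Pia; enqueue Rex → queue [Ava, Jae, Sam, Ivy, Nia, Bo, Rex]
Visit Ava; enqueue Ben → queue [Jae, Sam, Ivy, Nia, Bo, Rex, Ben]
Visit Jae → queue [Sam, Ivy, Nia, Bo, Rex, Ben]
Visit Sam; enqueue Zoe → queue [Ivy, Nia, Bo, Rex, Ben, Zoe]
Visit Ivy → queue [Nia, Bo, Rex, Ben, Zoe]
Visit Nia → queue [Bo, Rex, Ben, Zoe]
Visit Bo → queue [Rex, Ben, Zoe]
Visit Rex → queue [Ben, Zoe]
Visit Ben → queue [Zoe]
Visit Zoe → queue []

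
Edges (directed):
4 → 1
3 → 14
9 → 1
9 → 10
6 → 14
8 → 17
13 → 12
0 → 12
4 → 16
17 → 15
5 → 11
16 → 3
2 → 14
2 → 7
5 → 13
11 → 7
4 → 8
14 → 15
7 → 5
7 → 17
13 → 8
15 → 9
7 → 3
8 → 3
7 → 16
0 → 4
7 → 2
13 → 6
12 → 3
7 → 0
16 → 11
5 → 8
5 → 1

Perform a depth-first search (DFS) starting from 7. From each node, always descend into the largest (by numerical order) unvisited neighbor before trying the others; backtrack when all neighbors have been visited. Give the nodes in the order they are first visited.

7, 17, 15, 9, 10, 1, 16, 11, 3, 14, 5, 13, 12, 8, 6, 2, 0, 4

Visit 7
7 → 17
17 → 15
15 → 9
9 → 10
9 → 1
7 → 16
16 → 11
16 → 3
3 → 14
7 → 5
5 → 13
13 → 12
13 → 8
13 → 6
7 → 2
7 → 0
0 → 4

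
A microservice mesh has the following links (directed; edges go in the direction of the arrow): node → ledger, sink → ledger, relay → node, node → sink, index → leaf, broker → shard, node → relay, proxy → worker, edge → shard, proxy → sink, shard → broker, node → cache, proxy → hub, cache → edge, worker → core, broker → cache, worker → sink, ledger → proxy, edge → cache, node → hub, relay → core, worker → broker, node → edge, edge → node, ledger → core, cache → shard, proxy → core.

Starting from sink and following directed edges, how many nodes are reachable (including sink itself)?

BFS from sink visits: sink, ledger, proxy, core, worker, hub, broker, shard, cache, edge, node, relay
Reachable nodes: 12 of 14 total.

12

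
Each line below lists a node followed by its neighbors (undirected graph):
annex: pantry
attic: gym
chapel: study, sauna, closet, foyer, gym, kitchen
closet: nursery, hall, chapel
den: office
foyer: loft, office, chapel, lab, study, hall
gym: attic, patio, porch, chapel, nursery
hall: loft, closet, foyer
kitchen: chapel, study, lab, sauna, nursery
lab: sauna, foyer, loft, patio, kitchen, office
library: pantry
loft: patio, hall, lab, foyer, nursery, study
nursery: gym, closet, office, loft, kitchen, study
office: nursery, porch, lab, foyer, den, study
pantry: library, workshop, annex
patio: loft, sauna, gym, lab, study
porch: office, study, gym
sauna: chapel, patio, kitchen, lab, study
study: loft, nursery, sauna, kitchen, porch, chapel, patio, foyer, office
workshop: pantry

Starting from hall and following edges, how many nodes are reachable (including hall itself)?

16

BFS from hall visits: hall, loft, closet, foyer, patio, lab, nursery, study, chapel, office, sauna, gym, kitchen, porch, den, attic
Reachable nodes: 16 of 20 total.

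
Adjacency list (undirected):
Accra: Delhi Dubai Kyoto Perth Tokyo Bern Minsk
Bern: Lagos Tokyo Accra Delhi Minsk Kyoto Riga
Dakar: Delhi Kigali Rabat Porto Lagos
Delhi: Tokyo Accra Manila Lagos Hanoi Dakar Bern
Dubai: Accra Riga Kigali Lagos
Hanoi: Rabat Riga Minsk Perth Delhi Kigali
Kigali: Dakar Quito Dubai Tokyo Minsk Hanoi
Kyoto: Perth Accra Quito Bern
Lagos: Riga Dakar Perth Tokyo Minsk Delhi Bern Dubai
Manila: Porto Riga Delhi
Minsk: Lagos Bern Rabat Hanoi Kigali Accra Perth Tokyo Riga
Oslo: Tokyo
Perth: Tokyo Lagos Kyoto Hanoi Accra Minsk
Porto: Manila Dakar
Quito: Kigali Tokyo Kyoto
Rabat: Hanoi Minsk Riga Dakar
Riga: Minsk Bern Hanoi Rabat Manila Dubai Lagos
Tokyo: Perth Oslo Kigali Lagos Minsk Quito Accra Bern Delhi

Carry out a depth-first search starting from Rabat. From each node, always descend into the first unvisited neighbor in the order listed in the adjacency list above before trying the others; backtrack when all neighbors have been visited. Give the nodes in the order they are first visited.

Rabat, Hanoi, Riga, Minsk, Lagos, Dakar, Delhi, Tokyo, Perth, Kyoto, Accra, Dubai, Kigali, Quito, Bern, Oslo, Manila, Porto

Visit Rabat
Rabat → Hanoi
Hanoi → Riga
Riga → Minsk
Minsk → Lagos
Lagos → Dakar
Dakar → Delhi
Delhi → Tokyo
Tokyo → Perth
Perth → Kyoto
Kyoto → Accra
Accra → Dubai
Dubai → Kigali
Kigali → Quito
Accra → Bern
Tokyo → Oslo
Delhi → Manila
Manila → Porto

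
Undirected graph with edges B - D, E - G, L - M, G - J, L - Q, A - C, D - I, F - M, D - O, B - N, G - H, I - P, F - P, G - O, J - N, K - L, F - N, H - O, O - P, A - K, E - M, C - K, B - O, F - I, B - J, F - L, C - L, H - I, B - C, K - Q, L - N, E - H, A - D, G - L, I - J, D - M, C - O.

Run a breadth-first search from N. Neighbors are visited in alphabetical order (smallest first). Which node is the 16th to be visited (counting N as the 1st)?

Visit N; enqueue B, F, J, L → queue [B, F, J, L]
Visit B; enqueue C, D, O → queue [F, J, L, C, D, O]
Visit F; enqueue I, M, P → queue [J, L, C, D, O, I, M, P]
Visit J; enqueue G → queue [L, C, D, O, I, M, P, G]
Visit L; enqueue K, Q → queue [C, D, O, I, M, P, G, K, Q]
Visit C; enqueue A → queue [D, O, I, M, P, G, K, Q, A]
Visit D → queue [O, I, M, P, G, K, Q, A]
Visit O; enqueue H → queue [I, M, P, G, K, Q, A, H]
Visit I → queue [M, P, G, K, Q, A, H]
Visit M; enqueue E → queue [P, G, K, Q, A, H, E]
Visit P → queue [G, K, Q, A, H, E]
Visit G → queue [K, Q, A, H, E]
Visit K → queue [Q, A, H, E]
Visit Q → queue [A, H, E]
Visit A → queue [H, E]
Visit H → queue [E]
Visit E → queue []

Visit order: N, B, F, J, L, C, D, O, I, M, P, G, K, Q, A, H, E

H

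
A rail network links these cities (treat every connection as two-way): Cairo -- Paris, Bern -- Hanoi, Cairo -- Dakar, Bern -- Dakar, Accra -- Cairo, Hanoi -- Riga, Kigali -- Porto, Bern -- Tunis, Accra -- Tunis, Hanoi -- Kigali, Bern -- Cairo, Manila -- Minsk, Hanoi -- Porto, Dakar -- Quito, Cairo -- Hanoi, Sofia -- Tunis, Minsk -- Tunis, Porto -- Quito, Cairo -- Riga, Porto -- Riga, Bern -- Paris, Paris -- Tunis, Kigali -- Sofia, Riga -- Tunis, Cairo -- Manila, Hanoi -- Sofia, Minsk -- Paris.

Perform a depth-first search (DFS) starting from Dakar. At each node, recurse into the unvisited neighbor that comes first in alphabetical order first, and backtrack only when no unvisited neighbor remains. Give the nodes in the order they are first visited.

Visit Dakar
Dakar → Bern
Bern → Cairo
Cairo → Accra
Accra → Tunis
Tunis → Minsk
Minsk → Manila
Minsk → Paris
Tunis → Riga
Riga → Hanoi
Hanoi → Kigali
Kigali → Porto
Porto → Quito
Kigali → Sofia

Dakar -> Bern -> Cairo -> Accra -> Tunis -> Minsk -> Manila -> Paris -> Riga -> Hanoi -> Kigali -> Porto -> Quito -> Sofia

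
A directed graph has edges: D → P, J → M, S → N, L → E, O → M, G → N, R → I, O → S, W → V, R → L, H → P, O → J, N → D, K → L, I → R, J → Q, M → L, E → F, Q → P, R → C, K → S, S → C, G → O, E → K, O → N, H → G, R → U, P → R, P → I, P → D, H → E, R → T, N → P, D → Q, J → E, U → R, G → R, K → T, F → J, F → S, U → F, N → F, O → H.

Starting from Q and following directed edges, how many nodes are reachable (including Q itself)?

BFS from Q visits: Q, P, R, I, D, U, T, L, C, F, E, S, J, K, N, M
Reachable nodes: 16 of 21 total.

16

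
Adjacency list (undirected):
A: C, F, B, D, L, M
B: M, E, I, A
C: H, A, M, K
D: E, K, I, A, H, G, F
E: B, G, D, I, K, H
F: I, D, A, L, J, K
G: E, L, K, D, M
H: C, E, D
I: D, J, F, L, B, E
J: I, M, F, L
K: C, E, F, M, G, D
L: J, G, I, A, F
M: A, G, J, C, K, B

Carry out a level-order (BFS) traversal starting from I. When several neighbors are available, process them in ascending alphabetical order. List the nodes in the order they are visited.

I B D E F J L A M G H K C

Visit I; enqueue B, D, E, F, J, L → queue [B, D, E, F, J, L]
Visit B; enqueue A, M → queue [D, E, F, J, L, A, M]
Visit D; enqueue G, H, K → queue [E, F, J, L, A, M, G, H, K]
Visit E → queue [F, J, L, A, M, G, H, K]
Visit F → queue [J, L, A, M, G, H, K]
Visit J → queue [L, A, M, G, H, K]
Visit L → queue [A, M, G, H, K]
Visit A; enqueue C → queue [M, G, H, K, C]
Visit M → queue [G, H, K, C]
Visit G → queue [H, K, C]
Visit H → queue [K, C]
Visit K → queue [C]
Visit C → queue []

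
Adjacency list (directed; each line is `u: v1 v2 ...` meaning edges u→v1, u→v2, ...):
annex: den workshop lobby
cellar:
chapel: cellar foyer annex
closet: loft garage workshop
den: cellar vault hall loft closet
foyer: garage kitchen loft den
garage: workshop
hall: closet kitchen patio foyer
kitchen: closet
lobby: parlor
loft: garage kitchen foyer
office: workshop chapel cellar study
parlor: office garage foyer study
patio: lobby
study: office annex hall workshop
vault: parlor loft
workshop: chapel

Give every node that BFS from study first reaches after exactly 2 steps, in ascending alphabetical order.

Level 0: study
Level 1: annex, hall, office, workshop
Level 2: cellar, chapel, closet, den, foyer, kitchen, lobby, patio
Level 3: garage, loft, parlor, vault

cellar, chapel, closet, den, foyer, kitchen, lobby, patio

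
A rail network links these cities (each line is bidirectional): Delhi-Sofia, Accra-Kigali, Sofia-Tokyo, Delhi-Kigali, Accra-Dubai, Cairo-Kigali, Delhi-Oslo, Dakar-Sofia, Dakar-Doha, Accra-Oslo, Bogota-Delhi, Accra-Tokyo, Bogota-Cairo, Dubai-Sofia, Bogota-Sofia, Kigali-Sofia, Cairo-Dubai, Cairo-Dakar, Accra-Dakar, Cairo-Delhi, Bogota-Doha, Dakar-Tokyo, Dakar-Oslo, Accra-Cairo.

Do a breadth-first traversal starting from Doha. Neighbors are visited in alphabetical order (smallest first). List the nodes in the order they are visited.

Doha → Bogota → Dakar → Cairo → Delhi → Sofia → Accra → Oslo → Tokyo → Dubai → Kigali

Visit Doha; enqueue Bogota, Dakar → queue [Bogota, Dakar]
Visit Bogota; enqueue Cairo, Delhi, Sofia → queue [Dakar, Cairo, Delhi, Sofia]
Visit Dakar; enqueue Accra, Oslo, Tokyo → queue [Cairo, Delhi, Sofia, Accra, Oslo, Tokyo]
Visit Cairo; enqueue Dubai, Kigali → queue [Delhi, Sofia, Accra, Oslo, Tokyo, Dubai, Kigali]
Visit Delhi → queue [Sofia, Accra, Oslo, Tokyo, Dubai, Kigali]
Visit Sofia → queue [Accra, Oslo, Tokyo, Dubai, Kigali]
Visit Accra → queue [Oslo, Tokyo, Dubai, Kigali]
Visit Oslo → queue [Tokyo, Dubai, Kigali]
Visit Tokyo → queue [Dubai, Kigali]
Visit Dubai → queue [Kigali]
Visit Kigali → queue []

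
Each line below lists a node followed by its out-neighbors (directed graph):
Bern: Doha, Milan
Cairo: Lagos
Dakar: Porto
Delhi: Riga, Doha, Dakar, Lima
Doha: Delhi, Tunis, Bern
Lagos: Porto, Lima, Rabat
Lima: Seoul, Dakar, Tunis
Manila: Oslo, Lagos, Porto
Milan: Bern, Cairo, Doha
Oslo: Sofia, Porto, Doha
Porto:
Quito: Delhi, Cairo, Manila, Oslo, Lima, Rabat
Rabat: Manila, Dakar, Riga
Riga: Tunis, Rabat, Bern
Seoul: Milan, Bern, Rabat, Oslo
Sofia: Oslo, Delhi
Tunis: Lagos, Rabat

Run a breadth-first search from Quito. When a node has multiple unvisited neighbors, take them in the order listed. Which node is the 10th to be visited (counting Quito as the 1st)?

Dakar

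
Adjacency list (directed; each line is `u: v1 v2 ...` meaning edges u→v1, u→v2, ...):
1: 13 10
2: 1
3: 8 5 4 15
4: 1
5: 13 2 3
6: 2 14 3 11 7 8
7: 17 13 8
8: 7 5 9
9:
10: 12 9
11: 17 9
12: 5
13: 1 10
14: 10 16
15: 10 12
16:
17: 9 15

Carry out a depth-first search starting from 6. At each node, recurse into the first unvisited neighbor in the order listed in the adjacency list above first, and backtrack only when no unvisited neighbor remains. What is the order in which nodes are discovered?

6 → 2 → 1 → 13 → 10 → 12 → 5 → 3 → 8 → 7 → 17 → 9 → 15 → 4 → 14 → 16 → 11

Visit 6
6 → 2
2 → 1
1 → 13
13 → 10
10 → 12
12 → 5
5 → 3
3 → 8
8 → 7
7 → 17
17 → 9
17 → 15
3 → 4
6 → 14
14 → 16
6 → 11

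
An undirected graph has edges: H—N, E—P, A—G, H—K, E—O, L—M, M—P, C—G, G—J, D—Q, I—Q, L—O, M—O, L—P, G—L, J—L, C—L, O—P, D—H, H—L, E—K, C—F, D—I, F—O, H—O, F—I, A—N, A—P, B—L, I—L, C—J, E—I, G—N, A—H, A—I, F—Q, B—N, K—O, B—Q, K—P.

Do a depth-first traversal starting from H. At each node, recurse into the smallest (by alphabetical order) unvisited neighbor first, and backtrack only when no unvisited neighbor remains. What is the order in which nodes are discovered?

H, A, G, C, F, I, D, Q, B, L, J, M, O, E, K, P, N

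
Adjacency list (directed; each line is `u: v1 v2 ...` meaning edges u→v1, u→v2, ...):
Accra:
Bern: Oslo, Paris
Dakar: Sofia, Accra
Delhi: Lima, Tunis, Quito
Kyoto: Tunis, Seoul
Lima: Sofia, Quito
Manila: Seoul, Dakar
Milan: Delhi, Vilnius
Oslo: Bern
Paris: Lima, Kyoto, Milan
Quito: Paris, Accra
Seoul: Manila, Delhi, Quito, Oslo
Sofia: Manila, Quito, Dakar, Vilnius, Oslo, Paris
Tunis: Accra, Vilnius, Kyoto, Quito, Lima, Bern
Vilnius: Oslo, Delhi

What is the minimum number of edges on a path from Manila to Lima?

Level 0: Manila
Level 1: Dakar, Seoul
Level 2: Accra, Delhi, Oslo, Quito, Sofia
Level 3: Bern, Lima, Paris, Tunis, Vilnius
Level 4: Kyoto, Milan
Lima first appears at level 3.

3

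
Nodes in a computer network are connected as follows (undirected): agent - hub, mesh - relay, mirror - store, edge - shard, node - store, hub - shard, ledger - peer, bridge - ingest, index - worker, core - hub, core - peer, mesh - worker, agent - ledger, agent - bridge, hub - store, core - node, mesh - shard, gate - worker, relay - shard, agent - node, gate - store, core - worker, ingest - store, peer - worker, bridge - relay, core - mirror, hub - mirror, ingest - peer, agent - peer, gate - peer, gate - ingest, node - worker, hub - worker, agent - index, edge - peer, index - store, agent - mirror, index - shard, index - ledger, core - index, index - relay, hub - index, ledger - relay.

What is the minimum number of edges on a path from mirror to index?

2

Level 0: mirror
Level 1: agent, core, hub, store
Level 2: bridge, gate, index, ingest, ledger, node, peer, shard, worker
Level 3: edge, mesh, relay
index first appears at level 2.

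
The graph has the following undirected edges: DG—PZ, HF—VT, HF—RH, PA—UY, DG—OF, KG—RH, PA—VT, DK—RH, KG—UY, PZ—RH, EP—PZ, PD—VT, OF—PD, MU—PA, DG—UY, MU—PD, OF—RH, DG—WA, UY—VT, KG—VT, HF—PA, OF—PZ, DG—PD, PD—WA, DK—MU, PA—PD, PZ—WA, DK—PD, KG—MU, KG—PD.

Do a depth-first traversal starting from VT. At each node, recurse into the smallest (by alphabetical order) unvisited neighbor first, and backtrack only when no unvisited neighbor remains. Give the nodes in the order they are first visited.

VT, HF, PA, MU, DK, PD, DG, OF, PZ, EP, RH, KG, UY, WA

Visit VT
VT → HF
HF → PA
PA → MU
MU → DK
DK → PD
PD → DG
DG → OF
OF → PZ
PZ → EP
PZ → RH
RH → KG
KG → UY
PZ → WA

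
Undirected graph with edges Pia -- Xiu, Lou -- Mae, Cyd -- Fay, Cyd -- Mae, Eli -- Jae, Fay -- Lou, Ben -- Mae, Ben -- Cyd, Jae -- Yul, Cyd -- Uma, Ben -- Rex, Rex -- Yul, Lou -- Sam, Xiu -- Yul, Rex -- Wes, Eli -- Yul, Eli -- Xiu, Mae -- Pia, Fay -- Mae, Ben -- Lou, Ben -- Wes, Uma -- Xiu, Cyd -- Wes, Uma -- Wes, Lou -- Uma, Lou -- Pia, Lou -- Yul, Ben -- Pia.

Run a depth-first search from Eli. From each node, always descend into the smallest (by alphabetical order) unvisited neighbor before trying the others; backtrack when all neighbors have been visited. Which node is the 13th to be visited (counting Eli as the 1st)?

Visit Eli
Eli → Jae
Jae → Yul
Yul → Lou
Lou → Ben
Ben → Cyd
Cyd → Fay
Fay → Mae
Mae → Pia
Pia → Xiu
Xiu → Uma
Uma → Wes
Wes → Rex
Lou → Sam

Visit order: Eli, Jae, Yul, Lou, Ben, Cyd, Fay, Mae, Pia, Xiu, Uma, Wes, Rex, Sam

Rex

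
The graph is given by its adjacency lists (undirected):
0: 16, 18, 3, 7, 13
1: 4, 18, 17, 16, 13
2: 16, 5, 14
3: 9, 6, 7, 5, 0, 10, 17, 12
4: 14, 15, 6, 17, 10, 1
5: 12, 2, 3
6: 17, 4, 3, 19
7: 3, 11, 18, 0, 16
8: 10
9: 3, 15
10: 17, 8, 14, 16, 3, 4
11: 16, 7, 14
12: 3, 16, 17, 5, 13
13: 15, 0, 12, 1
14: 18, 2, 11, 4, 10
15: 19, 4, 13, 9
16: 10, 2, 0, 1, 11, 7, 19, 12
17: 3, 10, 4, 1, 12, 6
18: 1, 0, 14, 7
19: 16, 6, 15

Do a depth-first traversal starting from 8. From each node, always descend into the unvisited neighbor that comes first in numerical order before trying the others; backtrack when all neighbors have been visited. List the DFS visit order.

Visit 8
8 → 10
10 → 3
3 → 0
0 → 7
7 → 11
11 → 14
14 → 2
2 → 5
5 → 12
12 → 13
13 → 1
1 → 4
4 → 6
6 → 17
6 → 19
19 → 15
15 → 9
19 → 16
1 → 18

8 → 10 → 3 → 0 → 7 → 11 → 14 → 2 → 5 → 12 → 13 → 1 → 4 → 6 → 17 → 19 → 15 → 9 → 16 → 18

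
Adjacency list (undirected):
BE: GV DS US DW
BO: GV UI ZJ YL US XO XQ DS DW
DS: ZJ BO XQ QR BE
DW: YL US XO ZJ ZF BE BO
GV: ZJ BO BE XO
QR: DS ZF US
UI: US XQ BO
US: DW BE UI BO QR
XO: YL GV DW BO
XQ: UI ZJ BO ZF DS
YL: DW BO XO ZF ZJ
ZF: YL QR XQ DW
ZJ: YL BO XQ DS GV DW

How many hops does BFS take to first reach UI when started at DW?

Level 0: DW
Level 1: BE, BO, US, XO, YL, ZF, ZJ
Level 2: DS, GV, QR, UI, XQ
UI first appears at level 2.

2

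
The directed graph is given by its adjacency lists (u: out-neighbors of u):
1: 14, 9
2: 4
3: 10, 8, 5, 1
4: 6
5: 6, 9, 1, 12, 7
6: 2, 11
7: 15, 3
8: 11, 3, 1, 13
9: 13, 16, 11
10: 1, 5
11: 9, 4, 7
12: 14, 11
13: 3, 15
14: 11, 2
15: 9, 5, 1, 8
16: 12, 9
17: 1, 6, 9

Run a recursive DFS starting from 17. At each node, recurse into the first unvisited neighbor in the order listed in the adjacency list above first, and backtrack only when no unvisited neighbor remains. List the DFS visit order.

17, 1, 14, 11, 9, 13, 3, 10, 5, 6, 2, 4, 12, 7, 15, 8, 16

Visit 17
17 → 1
1 → 14
14 → 11
11 → 9
9 → 13
13 → 3
3 → 10
10 → 5
5 → 6
6 → 2
2 → 4
5 → 12
5 → 7
7 → 15
15 → 8
9 → 16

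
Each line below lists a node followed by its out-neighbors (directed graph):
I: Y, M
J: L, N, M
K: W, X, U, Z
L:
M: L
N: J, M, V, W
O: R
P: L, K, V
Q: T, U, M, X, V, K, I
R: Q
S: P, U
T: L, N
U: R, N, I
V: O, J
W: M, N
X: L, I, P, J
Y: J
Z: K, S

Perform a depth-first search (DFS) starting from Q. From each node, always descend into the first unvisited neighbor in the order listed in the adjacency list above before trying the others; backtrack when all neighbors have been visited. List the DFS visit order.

Q -> T -> L -> N -> J -> M -> V -> O -> R -> W -> U -> I -> Y -> X -> P -> K -> Z -> S

Visit Q
Q → T
T → L
T → N
N → J
J → M
N → V
V → O
O → R
N → W
Q → U
U → I
I → Y
Q → X
X → P
P → K
K → Z
Z → S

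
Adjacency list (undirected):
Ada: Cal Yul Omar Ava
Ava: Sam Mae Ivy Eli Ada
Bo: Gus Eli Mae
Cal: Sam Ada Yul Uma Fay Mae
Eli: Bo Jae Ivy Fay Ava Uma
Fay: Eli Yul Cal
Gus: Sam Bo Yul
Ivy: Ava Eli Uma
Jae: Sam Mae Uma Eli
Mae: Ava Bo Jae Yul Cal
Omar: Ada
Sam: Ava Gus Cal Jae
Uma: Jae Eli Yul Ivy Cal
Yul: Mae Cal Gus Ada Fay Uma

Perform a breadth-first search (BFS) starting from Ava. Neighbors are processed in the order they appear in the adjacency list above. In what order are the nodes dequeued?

Ava, Sam, Mae, Ivy, Eli, Ada, Gus, Cal, Jae, Bo, Yul, Uma, Fay, Omar

Visit Ava; enqueue Sam, Mae, Ivy, Eli, Ada → queue [Sam, Mae, Ivy, Eli, Ada]
Visit Sam; enqueue Gus, Cal, Jae → queue [Mae, Ivy, Eli, Ada, Gus, Cal, Jae]
Visit Mae; enqueue Bo, Yul → queue [Ivy, Eli, Ada, Gus, Cal, Jae, Bo, Yul]
Visit Ivy; enqueue Uma → queue [Eli, Ada, Gus, Cal, Jae, Bo, Yul, Uma]
Visit Eli; enqueue Fay → queue [Ada, Gus, Cal, Jae, Bo, Yul, Uma, Fay]
Visit Ada; enqueue Omar → queue [Gus, Cal, Jae, Bo, Yul, Uma, Fay, Omar]
Visit Gus → queue [Cal, Jae, Bo, Yul, Uma, Fay, Omar]
Visit Cal → queue [Jae, Bo, Yul, Uma, Fay, Omar]
Visit Jae → queue [Bo, Yul, Uma, Fay, Omar]
Visit Bo → queue [Yul, Uma, Fay, Omar]
Visit Yul → queue [Uma, Fay, Omar]
Visit Uma → queue [Fay, Omar]
Visit Fay → queue [Omar]
Visit Omar → queue []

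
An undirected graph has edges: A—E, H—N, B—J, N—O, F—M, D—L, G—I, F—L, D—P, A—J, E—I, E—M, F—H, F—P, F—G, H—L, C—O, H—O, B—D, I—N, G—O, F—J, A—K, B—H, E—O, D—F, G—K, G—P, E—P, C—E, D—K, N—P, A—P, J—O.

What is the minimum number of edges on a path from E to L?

3

Level 0: E
Level 1: A, C, I, M, O, P
Level 2: D, F, G, H, J, K, N
Level 3: B, L
L first appears at level 3.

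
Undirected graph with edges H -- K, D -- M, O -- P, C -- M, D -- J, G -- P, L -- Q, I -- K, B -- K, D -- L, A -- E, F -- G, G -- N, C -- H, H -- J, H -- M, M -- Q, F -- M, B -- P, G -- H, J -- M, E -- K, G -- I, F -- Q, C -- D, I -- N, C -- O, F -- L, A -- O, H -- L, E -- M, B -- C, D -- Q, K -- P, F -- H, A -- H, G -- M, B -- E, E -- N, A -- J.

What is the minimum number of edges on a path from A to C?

Level 0: A
Level 1: E, H, J, O
Level 2: B, C, D, F, G, K, L, M, N, P
Level 3: I, Q
C first appears at level 2.

2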